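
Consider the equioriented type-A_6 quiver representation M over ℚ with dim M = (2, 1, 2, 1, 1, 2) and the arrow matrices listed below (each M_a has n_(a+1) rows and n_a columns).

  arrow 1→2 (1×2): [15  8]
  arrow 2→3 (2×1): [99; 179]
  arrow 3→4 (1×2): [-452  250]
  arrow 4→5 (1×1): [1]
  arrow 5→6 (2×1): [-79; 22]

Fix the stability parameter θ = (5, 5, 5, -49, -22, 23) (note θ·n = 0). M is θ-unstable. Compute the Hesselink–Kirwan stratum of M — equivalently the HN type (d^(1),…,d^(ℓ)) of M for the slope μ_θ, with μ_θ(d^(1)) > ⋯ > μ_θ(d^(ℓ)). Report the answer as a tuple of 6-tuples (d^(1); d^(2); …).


Interval decomposition of M: I[1,1], I[1,6], I[3,3], I[6,6].
HN type (ℓ=3): μ^(1)=23; μ^(2)=5; μ^(3)=-56/5

((0, 0, 0, 0, 0, 2); (1, 0, 1, 0, 0, 0); (1, 1, 1, 1, 1, 0))


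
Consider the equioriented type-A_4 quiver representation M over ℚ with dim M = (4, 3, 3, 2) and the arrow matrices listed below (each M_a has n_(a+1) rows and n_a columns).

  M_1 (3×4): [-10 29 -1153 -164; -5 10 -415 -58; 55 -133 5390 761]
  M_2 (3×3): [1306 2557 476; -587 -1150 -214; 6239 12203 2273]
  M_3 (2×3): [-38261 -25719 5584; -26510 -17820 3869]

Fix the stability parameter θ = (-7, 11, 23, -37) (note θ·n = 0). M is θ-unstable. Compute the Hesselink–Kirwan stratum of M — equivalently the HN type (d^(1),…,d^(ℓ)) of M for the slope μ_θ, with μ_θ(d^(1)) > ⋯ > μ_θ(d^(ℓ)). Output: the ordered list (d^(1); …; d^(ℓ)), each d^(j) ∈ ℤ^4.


Via rank(M_{q-1}∘⋯∘M_p): M ≅ I[1,1], I[1,3], I[1,4]^2.
μ_θ-semistable layers: μ^(1)=23; μ^(2)=11; μ^(3)=-1; μ^(4)=-7

((0, 0, 1, 0); (0, 1, 0, 0); (0, 2, 2, 2); (4, 0, 0, 0))


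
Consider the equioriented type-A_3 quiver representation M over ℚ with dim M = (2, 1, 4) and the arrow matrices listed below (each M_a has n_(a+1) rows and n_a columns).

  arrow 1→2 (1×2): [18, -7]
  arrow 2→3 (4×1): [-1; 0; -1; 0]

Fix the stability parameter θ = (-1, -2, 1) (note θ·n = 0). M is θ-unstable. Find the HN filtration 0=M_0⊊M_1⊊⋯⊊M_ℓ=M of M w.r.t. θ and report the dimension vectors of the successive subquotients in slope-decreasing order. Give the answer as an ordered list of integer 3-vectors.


Barcode: M ≅ I[1,1], I[1,3], I[3,3]^3. HN layers by μ_θ (3 steps, strictly decreasing):
  μ^(1)=1; μ^(2)=-1; μ^(3)=-3/2

((0, 0, 4); (1, 0, 0); (1, 1, 0))


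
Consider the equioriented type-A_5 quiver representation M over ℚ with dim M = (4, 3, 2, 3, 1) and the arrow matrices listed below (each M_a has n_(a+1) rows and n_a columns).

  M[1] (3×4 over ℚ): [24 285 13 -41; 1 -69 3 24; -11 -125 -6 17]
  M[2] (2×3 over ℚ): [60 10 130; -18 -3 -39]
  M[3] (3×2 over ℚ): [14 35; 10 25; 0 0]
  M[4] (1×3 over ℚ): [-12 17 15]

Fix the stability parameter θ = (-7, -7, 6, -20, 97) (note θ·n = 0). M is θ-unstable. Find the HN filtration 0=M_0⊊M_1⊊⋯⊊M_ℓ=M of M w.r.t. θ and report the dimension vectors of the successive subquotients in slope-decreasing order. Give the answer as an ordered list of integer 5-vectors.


Barcode: M ≅ I[1,1], I[1,2]^2, I[1,5], I[3,3], I[4,4]^2. HN layers by μ_θ (4 steps, strictly decreasing):
  μ^(1)=97; μ^(2)=6; μ^(3)=-7; μ^(4)=-20

((0, 0, 0, 0, 1); (0, 0, 1, 0, 0); (4, 3, 1, 1, 0); (0, 0, 0, 2, 0))


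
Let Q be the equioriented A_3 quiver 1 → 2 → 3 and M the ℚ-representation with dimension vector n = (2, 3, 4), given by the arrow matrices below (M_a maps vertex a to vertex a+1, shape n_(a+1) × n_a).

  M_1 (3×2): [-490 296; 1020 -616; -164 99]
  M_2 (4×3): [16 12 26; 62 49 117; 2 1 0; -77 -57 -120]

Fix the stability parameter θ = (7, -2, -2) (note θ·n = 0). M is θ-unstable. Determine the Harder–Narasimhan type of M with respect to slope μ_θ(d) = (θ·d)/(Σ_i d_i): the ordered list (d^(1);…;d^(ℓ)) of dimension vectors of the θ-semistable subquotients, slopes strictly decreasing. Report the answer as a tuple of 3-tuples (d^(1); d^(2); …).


Via rank(M_{q-1}∘⋯∘M_p): M ≅ I[1,3]^2, I[2,3], I[3,3].
μ_θ-semistable layers: μ^(1)=1; μ^(2)=-2

((2, 2, 2); (0, 1, 2))


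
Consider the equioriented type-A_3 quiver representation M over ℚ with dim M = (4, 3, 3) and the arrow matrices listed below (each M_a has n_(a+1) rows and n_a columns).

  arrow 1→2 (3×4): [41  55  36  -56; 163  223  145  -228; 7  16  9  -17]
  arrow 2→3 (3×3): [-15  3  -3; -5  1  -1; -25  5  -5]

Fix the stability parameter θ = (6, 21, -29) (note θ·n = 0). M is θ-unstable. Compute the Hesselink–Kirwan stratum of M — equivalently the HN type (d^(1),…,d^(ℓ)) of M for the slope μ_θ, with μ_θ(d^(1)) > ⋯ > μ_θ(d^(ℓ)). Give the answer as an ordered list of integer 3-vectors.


Interval decomposition of M: I[1,1], I[1,2]^2, I[1,3], I[3,3]^2.
HN type (ℓ=4): μ^(1)=21; μ^(2)=6; μ^(3)=-2/3; μ^(4)=-29

((0, 2, 0); (3, 0, 0); (1, 1, 1); (0, 0, 2))


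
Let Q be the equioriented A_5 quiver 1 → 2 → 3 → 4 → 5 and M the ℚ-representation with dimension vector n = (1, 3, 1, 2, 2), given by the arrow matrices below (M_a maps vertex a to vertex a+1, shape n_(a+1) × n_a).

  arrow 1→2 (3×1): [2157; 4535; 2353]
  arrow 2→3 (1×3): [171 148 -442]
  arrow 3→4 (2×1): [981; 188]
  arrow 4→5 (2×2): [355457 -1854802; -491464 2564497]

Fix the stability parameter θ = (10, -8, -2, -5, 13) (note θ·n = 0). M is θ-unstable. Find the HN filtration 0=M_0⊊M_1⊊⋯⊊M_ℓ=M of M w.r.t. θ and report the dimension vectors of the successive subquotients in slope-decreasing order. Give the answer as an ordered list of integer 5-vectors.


Interval decomposition of M: I[1,5], I[2,2]^2, I[4,5].
HN type (ℓ=4): μ^(1)=13; μ^(2)=-5/4; μ^(3)=-5; μ^(4)=-8

((0, 0, 0, 0, 2); (1, 1, 1, 1, 0); (0, 0, 0, 1, 0); (0, 2, 0, 0, 0))


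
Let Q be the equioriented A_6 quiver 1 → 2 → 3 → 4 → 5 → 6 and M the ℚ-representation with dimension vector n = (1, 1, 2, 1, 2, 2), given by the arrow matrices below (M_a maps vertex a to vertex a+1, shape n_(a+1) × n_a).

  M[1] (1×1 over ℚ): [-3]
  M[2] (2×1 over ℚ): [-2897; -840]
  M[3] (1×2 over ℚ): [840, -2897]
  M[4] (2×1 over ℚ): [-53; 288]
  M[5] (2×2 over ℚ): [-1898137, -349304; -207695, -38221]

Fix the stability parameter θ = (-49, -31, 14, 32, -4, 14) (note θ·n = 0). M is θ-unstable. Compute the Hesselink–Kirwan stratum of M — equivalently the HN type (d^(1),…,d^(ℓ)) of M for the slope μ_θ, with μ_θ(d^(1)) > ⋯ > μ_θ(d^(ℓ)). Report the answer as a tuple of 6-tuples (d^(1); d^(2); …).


Interval decomposition of M: I[1,3], I[3,6], I[5,6].
HN type (ℓ=4): μ^(1)=14; μ^(2)=-4; μ^(3)=-31; μ^(4)=-49

((0, 0, 2, 1, 1, 2); (0, 0, 0, 0, 1, 0); (0, 1, 0, 0, 0, 0); (1, 0, 0, 0, 0, 0))


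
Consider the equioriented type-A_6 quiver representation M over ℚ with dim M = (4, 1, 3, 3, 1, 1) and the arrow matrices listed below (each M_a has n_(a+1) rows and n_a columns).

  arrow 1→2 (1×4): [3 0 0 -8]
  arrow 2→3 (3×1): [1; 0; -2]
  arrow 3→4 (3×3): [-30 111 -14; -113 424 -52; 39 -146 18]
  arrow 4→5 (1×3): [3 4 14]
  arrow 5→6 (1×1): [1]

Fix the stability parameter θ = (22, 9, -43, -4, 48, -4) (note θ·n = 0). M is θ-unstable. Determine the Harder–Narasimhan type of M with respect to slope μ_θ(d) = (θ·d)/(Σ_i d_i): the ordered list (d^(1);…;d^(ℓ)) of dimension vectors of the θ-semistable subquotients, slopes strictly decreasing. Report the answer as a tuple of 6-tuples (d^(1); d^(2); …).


Via rank(M_{q-1}∘⋯∘M_p): M ≅ I[1,1]^3, I[1,4], I[3,4], I[3,6].
μ_θ-semistable layers: μ^(1)=22; μ^(2)=-4; μ^(3)=-43

((3, 0, 0, 0, 1, 1); (1, 1, 1, 3, 0, 0); (0, 0, 2, 0, 0, 0))


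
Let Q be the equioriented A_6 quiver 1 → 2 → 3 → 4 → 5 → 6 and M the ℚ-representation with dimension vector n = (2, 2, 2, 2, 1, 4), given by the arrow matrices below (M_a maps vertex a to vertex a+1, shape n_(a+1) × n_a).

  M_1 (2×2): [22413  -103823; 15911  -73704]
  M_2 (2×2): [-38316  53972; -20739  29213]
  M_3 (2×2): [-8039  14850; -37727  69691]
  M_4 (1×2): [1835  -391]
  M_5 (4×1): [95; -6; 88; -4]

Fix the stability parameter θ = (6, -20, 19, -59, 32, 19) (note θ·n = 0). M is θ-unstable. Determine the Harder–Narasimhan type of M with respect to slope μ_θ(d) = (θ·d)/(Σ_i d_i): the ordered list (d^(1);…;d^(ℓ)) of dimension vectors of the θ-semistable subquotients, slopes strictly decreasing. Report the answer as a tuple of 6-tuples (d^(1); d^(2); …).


Via rank(M_{q-1}∘⋯∘M_p): M ≅ I[1,2], I[1,6], I[3,4], I[6,6]^3.
μ_θ-semistable layers: μ^(1)=51/2; μ^(2)=19; μ^(3)=-7; μ^(4)=-27/2; μ^(5)=-20

((0, 0, 0, 0, 1, 1); (0, 0, 0, 0, 0, 3); (1, 1, 0, 0, 0, 0); (1, 1, 1, 1, 0, 0); (0, 0, 1, 1, 0, 0))


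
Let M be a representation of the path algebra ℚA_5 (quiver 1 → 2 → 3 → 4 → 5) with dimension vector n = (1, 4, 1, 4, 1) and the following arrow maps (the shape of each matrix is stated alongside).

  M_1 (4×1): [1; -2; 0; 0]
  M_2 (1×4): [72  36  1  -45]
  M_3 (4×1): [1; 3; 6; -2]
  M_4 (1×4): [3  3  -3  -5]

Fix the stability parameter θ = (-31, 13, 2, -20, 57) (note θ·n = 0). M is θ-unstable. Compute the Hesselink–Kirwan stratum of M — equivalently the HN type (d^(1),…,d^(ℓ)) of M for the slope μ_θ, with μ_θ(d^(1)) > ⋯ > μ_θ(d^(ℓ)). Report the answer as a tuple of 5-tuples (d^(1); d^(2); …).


Via rank(M_{q-1}∘⋯∘M_p): M ≅ I[1,2], I[2,2]^2, I[2,5], I[4,4]^3.
μ_θ-semistable layers: μ^(1)=57; μ^(2)=13; μ^(3)=-5/3; μ^(4)=-20; μ^(5)=-31

((0, 0, 0, 0, 1); (0, 3, 0, 0, 0); (0, 1, 1, 1, 0); (0, 0, 0, 3, 0); (1, 0, 0, 0, 0))


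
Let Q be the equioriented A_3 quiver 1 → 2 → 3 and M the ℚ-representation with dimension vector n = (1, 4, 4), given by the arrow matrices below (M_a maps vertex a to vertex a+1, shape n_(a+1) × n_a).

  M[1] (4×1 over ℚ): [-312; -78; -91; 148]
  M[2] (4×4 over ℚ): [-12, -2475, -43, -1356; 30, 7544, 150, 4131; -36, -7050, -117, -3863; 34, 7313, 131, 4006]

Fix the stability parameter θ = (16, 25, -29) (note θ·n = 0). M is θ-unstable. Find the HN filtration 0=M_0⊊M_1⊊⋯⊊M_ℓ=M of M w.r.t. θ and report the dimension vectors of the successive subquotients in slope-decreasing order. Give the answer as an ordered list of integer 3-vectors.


Via rank(M_{q-1}∘⋯∘M_p): M ≅ I[1,3], I[2,3]^3.
μ_θ-semistable layers: μ^(1)=4; μ^(2)=-2

((1, 1, 1); (0, 3, 3))


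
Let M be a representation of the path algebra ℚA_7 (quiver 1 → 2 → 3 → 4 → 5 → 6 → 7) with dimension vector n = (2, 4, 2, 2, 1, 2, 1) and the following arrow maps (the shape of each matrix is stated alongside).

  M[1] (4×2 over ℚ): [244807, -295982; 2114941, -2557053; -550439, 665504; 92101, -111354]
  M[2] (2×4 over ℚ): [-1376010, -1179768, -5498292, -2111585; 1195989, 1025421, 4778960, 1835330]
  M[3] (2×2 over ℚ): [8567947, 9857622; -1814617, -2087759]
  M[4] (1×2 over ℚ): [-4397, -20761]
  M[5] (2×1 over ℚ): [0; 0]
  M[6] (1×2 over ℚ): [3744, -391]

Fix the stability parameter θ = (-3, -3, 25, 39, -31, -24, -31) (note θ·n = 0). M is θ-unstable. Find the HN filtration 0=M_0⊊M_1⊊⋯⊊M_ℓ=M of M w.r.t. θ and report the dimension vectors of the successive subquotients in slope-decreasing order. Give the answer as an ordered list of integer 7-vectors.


Interval decomposition of M: I[1,4], I[1,5], I[2,2]^2, I[6,6], I[6,7].
HN type (ℓ=6): μ^(1)=39; μ^(2)=25; μ^(3)=11; μ^(4)=-3; μ^(5)=-24; μ^(6)=-55/2

((0, 0, 0, 1, 0, 0, 0); (0, 0, 1, 0, 0, 0, 0); (0, 0, 1, 1, 1, 0, 0); (2, 4, 0, 0, 0, 0, 0); (0, 0, 0, 0, 0, 1, 0); (0, 0, 0, 0, 0, 1, 1))


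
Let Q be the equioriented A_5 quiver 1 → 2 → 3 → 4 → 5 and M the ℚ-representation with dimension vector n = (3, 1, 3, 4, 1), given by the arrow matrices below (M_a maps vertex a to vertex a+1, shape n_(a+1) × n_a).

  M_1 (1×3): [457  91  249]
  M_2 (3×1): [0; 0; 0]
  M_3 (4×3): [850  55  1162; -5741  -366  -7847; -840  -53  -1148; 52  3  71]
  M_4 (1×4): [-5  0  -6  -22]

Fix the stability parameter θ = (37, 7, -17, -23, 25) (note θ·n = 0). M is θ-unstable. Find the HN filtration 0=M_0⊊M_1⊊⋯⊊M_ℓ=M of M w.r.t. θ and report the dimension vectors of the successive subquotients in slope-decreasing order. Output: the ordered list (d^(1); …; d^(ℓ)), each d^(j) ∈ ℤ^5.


Via rank(M_{q-1}∘⋯∘M_p): M ≅ I[1,1]^2, I[1,2], I[3,4]^2, I[3,5], I[4,4].
μ_θ-semistable layers: μ^(1)=37; μ^(2)=25; μ^(3)=22; μ^(4)=-20; μ^(5)=-23

((2, 0, 0, 0, 0); (0, 0, 0, 0, 1); (1, 1, 0, 0, 0); (0, 0, 3, 3, 0); (0, 0, 0, 1, 0))


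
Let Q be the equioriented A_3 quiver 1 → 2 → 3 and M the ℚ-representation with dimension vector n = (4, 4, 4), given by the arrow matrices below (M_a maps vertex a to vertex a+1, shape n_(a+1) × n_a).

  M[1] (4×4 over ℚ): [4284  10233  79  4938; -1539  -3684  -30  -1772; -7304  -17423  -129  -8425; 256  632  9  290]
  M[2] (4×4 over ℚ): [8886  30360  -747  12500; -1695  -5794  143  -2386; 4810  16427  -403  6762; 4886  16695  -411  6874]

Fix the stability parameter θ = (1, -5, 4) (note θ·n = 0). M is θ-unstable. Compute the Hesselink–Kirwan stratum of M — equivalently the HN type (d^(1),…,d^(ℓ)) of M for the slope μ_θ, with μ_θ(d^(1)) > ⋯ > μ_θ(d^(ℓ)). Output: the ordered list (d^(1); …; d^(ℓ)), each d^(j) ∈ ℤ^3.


Barcode: M ≅ I[1,2], I[1,3]^3, I[3,3]. HN layers by μ_θ (2 steps, strictly decreasing):
  μ^(1)=4; μ^(2)=-2

((0, 0, 4); (4, 4, 0))


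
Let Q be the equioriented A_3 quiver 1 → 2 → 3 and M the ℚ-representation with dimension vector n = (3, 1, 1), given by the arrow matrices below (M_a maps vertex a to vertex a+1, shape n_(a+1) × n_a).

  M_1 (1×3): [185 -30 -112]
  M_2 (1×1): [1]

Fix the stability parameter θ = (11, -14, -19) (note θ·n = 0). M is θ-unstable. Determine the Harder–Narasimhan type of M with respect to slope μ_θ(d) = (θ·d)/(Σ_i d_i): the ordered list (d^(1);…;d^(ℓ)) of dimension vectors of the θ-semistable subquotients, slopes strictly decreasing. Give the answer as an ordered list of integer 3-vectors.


Interval decomposition of M: I[1,1]^2, I[1,3].
HN type (ℓ=2): μ^(1)=11; μ^(2)=-22/3

((2, 0, 0); (1, 1, 1))


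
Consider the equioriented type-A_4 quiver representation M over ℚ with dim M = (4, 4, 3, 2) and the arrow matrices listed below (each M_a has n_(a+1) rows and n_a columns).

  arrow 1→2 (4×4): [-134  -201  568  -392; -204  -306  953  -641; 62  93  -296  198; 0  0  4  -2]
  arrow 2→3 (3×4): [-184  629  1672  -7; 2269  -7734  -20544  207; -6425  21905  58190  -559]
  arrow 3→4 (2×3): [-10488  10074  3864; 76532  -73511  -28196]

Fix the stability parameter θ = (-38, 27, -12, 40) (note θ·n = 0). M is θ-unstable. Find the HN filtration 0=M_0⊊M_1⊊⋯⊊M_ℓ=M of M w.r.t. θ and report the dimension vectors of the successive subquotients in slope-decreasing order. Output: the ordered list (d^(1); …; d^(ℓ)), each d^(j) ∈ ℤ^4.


Barcode: M ≅ I[1,1], I[1,3]^2, I[1,4], I[2,2], I[4,4]. HN layers by μ_θ (4 steps, strictly decreasing):
  μ^(1)=40; μ^(2)=27; μ^(3)=15/2; μ^(4)=-38

((0, 0, 0, 2); (0, 1, 0, 0); (0, 3, 3, 0); (4, 0, 0, 0))


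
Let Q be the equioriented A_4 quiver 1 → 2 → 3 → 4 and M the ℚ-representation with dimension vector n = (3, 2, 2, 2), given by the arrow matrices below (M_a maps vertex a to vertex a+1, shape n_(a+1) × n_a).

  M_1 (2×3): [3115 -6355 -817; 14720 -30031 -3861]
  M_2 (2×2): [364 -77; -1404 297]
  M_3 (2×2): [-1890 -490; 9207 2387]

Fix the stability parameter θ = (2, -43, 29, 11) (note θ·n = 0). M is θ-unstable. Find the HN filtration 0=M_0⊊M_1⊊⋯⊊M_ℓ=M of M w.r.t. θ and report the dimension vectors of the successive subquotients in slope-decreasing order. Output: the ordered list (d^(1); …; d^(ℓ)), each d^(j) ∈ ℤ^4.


Barcode: M ≅ I[1,1], I[1,2], I[1,3], I[3,4], I[4,4]. HN layers by μ_θ (5 steps, strictly decreasing):
  μ^(1)=29; μ^(2)=20; μ^(3)=11; μ^(4)=2; μ^(5)=-41/2

((0, 0, 1, 0); (0, 0, 1, 1); (0, 0, 0, 1); (1, 0, 0, 0); (2, 2, 0, 0))


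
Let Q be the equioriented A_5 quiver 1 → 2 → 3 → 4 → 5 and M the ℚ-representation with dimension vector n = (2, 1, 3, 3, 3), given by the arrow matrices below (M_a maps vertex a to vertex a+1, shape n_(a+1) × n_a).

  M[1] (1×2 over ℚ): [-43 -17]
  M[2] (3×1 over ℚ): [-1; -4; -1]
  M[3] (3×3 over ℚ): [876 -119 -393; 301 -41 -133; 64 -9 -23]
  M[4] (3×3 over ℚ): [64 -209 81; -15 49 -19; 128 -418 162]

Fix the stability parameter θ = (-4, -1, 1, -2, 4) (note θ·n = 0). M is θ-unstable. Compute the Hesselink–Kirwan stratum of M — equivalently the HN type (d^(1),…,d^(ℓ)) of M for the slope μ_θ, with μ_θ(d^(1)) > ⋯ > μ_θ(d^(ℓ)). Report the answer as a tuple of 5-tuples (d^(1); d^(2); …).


Via rank(M_{q-1}∘⋯∘M_p): M ≅ I[1,1], I[1,5], I[3,4], I[3,5], I[5,5].
μ_θ-semistable layers: μ^(1)=4; μ^(2)=-1/2; μ^(3)=-1; μ^(4)=-4

((0, 0, 0, 0, 3); (0, 0, 3, 3, 0); (0, 1, 0, 0, 0); (2, 0, 0, 0, 0))


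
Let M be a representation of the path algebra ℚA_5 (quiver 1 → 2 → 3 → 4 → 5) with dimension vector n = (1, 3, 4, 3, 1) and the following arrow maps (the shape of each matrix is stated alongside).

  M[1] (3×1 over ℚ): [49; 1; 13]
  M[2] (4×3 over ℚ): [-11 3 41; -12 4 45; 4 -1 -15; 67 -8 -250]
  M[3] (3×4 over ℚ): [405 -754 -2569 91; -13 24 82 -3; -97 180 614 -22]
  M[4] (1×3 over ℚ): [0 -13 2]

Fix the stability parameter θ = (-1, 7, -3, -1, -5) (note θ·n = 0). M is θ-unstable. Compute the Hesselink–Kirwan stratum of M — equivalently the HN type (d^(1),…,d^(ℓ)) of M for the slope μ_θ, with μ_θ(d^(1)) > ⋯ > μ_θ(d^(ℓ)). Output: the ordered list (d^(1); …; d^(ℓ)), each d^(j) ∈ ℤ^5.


Barcode: M ≅ I[1,5], I[2,3], I[2,4], I[3,4]. HN layers by μ_θ (5 steps, strictly decreasing):
  μ^(1)=2; μ^(2)=1; μ^(3)=-1/2; μ^(4)=-1; μ^(5)=-3

((0, 1, 1, 0, 0); (0, 1, 1, 1, 0); (0, 1, 1, 1, 1); (1, 0, 0, 1, 0); (0, 0, 1, 0, 0))


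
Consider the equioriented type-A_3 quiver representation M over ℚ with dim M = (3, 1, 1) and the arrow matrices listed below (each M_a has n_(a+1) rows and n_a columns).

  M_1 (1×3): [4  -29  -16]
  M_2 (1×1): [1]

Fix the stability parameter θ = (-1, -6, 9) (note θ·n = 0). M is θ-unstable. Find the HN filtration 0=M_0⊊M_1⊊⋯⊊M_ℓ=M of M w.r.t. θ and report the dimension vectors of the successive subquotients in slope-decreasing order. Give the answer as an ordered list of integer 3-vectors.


Barcode: M ≅ I[1,1]^2, I[1,3]. HN layers by μ_θ (3 steps, strictly decreasing):
  μ^(1)=9; μ^(2)=-1; μ^(3)=-7/2

((0, 0, 1); (2, 0, 0); (1, 1, 0))


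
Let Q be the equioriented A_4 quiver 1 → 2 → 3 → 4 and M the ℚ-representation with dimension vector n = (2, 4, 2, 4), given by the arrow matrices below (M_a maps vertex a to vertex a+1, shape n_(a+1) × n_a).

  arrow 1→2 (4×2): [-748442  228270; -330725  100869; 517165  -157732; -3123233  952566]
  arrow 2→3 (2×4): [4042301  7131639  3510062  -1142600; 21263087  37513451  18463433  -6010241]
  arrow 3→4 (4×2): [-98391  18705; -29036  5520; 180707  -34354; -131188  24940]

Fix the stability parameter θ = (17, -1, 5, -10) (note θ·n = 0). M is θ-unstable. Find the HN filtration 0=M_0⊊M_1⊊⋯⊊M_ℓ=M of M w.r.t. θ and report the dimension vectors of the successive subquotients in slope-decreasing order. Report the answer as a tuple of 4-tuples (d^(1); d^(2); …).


Interval decomposition of M: I[1,4]^2, I[2,2]^2, I[4,4]^2.
HN type (ℓ=3): μ^(1)=11/4; μ^(2)=-1; μ^(3)=-10

((2, 2, 2, 2); (0, 2, 0, 0); (0, 0, 0, 2))


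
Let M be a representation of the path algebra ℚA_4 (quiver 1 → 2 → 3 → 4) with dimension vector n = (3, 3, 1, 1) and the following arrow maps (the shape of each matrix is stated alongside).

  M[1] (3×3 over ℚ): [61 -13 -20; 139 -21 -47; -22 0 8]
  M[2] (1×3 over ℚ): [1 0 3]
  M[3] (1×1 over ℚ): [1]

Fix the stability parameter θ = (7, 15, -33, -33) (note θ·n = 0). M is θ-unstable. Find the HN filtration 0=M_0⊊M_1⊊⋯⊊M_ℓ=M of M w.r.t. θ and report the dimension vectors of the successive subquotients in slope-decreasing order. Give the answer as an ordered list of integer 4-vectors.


Barcode: M ≅ I[1,2]^2, I[1,4]. HN layers by μ_θ (3 steps, strictly decreasing):
  μ^(1)=15; μ^(2)=7; μ^(3)=-11

((0, 2, 0, 0); (2, 0, 0, 0); (1, 1, 1, 1))


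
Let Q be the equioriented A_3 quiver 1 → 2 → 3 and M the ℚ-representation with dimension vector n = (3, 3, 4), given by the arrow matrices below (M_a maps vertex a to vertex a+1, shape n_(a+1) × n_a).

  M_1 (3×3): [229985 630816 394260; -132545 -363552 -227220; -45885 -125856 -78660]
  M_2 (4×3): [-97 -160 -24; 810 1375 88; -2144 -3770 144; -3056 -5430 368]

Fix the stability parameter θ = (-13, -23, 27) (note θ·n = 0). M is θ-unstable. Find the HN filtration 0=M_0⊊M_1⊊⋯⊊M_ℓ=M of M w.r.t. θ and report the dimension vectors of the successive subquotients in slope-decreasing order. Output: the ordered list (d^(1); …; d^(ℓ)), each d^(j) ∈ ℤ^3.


Via rank(M_{q-1}∘⋯∘M_p): M ≅ I[1,1]^2, I[1,3], I[2,2], I[2,3], I[3,3]^2.
μ_θ-semistable layers: μ^(1)=27; μ^(2)=-13; μ^(3)=-18; μ^(4)=-23

((0, 0, 4); (2, 0, 0); (1, 1, 0); (0, 2, 0))


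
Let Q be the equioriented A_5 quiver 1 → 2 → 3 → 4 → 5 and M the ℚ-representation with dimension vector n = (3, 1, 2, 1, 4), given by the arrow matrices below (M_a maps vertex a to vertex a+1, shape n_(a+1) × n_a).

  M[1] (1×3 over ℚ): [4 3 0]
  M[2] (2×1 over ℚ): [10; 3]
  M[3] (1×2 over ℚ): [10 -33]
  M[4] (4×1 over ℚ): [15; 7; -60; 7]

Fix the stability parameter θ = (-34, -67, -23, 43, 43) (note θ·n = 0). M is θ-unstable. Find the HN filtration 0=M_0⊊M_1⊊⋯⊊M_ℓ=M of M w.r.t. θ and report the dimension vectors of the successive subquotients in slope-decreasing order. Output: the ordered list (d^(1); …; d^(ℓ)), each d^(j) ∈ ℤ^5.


Interval decomposition of M: I[1,1]^2, I[1,5], I[3,3], I[5,5]^3.
HN type (ℓ=4): μ^(1)=43; μ^(2)=-23; μ^(3)=-34; μ^(4)=-101/2

((0, 0, 0, 1, 4); (0, 0, 2, 0, 0); (2, 0, 0, 0, 0); (1, 1, 0, 0, 0))


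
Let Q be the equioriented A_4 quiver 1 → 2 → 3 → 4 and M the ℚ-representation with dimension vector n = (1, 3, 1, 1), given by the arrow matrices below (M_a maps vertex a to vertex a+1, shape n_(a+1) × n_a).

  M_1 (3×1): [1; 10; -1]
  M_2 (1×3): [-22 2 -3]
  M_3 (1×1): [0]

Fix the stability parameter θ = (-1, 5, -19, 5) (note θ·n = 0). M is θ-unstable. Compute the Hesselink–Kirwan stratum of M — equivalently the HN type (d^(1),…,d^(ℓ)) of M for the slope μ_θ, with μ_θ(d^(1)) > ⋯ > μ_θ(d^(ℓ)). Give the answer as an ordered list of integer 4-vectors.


Interval decomposition of M: I[1,3], I[2,2]^2, I[4,4].
HN type (ℓ=2): μ^(1)=5; μ^(2)=-5

((0, 2, 0, 1); (1, 1, 1, 0))


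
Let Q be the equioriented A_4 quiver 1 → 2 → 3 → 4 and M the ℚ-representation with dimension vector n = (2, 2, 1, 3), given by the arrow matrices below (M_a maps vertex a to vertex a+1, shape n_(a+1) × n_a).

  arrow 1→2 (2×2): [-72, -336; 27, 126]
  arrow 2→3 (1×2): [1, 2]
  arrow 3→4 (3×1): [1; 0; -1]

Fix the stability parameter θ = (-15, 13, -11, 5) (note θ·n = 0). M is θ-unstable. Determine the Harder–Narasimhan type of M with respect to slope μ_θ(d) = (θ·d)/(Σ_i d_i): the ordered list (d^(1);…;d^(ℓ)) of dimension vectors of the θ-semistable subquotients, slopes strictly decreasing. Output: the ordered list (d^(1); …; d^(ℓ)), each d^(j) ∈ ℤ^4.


Via rank(M_{q-1}∘⋯∘M_p): M ≅ I[1,1], I[1,4], I[2,2], I[4,4]^2.
μ_θ-semistable layers: μ^(1)=13; μ^(2)=5; μ^(3)=1; μ^(4)=-15

((0, 1, 0, 0); (0, 0, 0, 3); (0, 1, 1, 0); (2, 0, 0, 0))


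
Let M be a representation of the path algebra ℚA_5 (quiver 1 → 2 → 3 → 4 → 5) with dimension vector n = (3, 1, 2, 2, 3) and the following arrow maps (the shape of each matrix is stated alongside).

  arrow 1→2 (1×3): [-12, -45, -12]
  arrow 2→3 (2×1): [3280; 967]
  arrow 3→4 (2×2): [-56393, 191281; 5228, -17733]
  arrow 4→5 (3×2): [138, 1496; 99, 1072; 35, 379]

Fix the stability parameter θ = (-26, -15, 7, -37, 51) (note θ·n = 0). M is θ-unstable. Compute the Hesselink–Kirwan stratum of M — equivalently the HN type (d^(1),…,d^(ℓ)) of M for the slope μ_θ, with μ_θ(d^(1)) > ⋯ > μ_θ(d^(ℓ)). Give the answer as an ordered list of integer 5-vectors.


Interval decomposition of M: I[1,1]^2, I[1,5], I[3,5], I[5,5].
HN type (ℓ=3): μ^(1)=51; μ^(2)=-15; μ^(3)=-26

((0, 0, 0, 0, 3); (0, 1, 2, 2, 0); (3, 0, 0, 0, 0))


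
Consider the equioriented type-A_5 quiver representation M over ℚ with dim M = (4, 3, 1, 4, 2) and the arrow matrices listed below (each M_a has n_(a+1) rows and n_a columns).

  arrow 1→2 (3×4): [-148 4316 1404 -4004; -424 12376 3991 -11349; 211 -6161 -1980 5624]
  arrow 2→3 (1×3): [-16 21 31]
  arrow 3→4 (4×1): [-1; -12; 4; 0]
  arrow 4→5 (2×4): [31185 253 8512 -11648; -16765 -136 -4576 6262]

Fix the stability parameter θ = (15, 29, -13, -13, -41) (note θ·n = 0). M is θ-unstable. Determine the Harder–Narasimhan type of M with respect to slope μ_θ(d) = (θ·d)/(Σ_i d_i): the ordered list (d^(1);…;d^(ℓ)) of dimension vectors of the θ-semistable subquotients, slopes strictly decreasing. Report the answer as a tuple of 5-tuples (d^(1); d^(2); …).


Barcode: M ≅ I[1,1]^2, I[1,2], I[1,5], I[2,2], I[4,4]^2, I[4,5]. HN layers by μ_θ (5 steps, strictly decreasing):
  μ^(1)=29; μ^(2)=15; μ^(3)=-23/5; μ^(4)=-13; μ^(5)=-27

((0, 2, 0, 0, 0); (3, 0, 0, 0, 0); (1, 1, 1, 1, 1); (0, 0, 0, 2, 0); (0, 0, 0, 1, 1))


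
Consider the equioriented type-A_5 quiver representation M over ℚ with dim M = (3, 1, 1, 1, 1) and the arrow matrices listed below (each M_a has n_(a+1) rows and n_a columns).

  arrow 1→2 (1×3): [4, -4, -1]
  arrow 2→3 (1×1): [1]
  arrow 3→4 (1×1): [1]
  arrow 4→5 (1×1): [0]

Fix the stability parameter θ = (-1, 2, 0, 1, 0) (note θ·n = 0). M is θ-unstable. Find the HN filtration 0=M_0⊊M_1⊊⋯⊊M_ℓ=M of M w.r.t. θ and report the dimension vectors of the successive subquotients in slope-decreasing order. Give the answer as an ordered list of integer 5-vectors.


Barcode: M ≅ I[1,1]^2, I[1,4], I[5,5]. HN layers by μ_θ (3 steps, strictly decreasing):
  μ^(1)=1; μ^(2)=0; μ^(3)=-1

((0, 1, 1, 1, 0); (0, 0, 0, 0, 1); (3, 0, 0, 0, 0))


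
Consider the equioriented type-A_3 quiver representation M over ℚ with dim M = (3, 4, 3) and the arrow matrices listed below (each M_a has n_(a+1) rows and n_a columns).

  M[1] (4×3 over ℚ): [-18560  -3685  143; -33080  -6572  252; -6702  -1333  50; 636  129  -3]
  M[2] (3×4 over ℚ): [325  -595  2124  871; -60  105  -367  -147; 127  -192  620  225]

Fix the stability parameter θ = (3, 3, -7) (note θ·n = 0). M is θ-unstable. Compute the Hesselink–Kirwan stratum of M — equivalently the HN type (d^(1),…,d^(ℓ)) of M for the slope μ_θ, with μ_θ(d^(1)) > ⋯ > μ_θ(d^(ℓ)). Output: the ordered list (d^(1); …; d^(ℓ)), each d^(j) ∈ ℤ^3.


Interval decomposition of M: I[1,3]^3, I[2,2].
HN type (ℓ=2): μ^(1)=3; μ^(2)=-1/3

((0, 1, 0); (3, 3, 3))


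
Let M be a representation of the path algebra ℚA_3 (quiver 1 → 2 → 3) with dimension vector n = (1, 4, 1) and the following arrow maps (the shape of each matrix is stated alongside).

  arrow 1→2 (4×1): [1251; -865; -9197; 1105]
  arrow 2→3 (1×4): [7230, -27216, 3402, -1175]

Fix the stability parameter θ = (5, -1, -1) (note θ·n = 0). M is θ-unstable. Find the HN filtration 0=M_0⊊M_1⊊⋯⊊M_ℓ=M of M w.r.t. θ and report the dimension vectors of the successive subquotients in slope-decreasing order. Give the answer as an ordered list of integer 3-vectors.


Via rank(M_{q-1}∘⋯∘M_p): M ≅ I[1,3], I[2,2]^3.
μ_θ-semistable layers: μ^(1)=1; μ^(2)=-1

((1, 1, 1); (0, 3, 0))


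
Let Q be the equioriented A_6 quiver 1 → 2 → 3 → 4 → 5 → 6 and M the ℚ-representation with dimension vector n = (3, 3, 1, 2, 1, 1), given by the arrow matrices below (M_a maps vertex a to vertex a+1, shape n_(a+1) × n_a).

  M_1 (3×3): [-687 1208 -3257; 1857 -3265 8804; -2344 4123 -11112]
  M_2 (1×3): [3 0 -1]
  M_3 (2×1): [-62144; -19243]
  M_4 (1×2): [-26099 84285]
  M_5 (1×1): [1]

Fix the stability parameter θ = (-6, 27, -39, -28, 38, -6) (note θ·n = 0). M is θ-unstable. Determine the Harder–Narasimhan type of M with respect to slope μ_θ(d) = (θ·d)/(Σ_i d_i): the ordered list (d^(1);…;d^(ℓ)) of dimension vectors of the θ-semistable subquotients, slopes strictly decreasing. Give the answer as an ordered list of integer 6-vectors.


Interval decomposition of M: I[1,2]^2, I[1,6], I[4,4].
HN type (ℓ=5): μ^(1)=27; μ^(2)=16; μ^(3)=-6; μ^(4)=-23/2; μ^(5)=-28

((0, 2, 0, 0, 0, 0); (0, 0, 0, 0, 1, 1); (2, 0, 0, 0, 0, 0); (1, 1, 1, 1, 0, 0); (0, 0, 0, 1, 0, 0))


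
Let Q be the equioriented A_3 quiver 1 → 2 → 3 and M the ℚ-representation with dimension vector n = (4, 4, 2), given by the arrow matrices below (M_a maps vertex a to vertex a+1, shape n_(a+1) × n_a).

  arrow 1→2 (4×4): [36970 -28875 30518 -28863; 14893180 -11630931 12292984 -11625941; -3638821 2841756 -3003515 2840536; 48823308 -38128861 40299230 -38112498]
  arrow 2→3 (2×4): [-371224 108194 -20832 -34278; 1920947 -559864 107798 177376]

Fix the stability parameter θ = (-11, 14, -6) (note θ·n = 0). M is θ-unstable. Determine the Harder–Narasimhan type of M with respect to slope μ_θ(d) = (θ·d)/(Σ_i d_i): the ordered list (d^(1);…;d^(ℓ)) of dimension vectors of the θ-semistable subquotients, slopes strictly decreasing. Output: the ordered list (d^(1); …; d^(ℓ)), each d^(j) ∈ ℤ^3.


Via rank(M_{q-1}∘⋯∘M_p): M ≅ I[1,2]^2, I[1,3]^2.
μ_θ-semistable layers: μ^(1)=14; μ^(2)=4; μ^(3)=-11

((0, 2, 0); (0, 2, 2); (4, 0, 0))


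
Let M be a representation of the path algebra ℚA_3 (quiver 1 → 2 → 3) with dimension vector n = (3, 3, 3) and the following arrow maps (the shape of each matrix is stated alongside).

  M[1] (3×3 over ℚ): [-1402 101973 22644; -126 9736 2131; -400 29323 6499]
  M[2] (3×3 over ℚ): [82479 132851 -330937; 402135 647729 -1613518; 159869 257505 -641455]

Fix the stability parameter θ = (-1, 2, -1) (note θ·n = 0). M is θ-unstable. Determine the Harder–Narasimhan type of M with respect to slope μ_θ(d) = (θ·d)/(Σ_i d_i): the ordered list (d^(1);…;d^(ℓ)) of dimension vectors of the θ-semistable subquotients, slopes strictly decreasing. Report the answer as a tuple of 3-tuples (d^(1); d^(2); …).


Interval decomposition of M: I[1,2], I[1,3]^2, I[3,3].
HN type (ℓ=3): μ^(1)=2; μ^(2)=1/2; μ^(3)=-1

((0, 1, 0); (0, 2, 2); (3, 0, 1))


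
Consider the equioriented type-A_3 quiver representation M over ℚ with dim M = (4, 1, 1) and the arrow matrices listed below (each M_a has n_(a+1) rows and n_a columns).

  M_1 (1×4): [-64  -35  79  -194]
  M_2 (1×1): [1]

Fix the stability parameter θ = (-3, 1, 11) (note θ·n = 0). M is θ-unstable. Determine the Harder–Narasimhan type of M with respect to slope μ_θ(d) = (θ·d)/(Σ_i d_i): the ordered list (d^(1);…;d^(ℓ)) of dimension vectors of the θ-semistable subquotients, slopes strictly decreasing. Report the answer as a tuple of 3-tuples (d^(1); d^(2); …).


Barcode: M ≅ I[1,1]^3, I[1,3]. HN layers by μ_θ (3 steps, strictly decreasing):
  μ^(1)=11; μ^(2)=1; μ^(3)=-3

((0, 0, 1); (0, 1, 0); (4, 0, 0))


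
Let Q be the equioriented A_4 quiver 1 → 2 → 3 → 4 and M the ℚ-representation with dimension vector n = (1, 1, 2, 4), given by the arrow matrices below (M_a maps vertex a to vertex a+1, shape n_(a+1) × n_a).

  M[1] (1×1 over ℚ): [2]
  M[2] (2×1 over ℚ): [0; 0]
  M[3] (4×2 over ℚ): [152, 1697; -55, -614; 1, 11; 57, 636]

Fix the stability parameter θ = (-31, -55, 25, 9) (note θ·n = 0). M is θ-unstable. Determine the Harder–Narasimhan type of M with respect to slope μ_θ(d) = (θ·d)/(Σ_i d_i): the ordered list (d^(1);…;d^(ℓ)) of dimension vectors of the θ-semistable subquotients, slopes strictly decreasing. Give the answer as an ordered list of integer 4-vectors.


Via rank(M_{q-1}∘⋯∘M_p): M ≅ I[1,2], I[3,4]^2, I[4,4]^2.
μ_θ-semistable layers: μ^(1)=17; μ^(2)=9; μ^(3)=-43

((0, 0, 2, 2); (0, 0, 0, 2); (1, 1, 0, 0))


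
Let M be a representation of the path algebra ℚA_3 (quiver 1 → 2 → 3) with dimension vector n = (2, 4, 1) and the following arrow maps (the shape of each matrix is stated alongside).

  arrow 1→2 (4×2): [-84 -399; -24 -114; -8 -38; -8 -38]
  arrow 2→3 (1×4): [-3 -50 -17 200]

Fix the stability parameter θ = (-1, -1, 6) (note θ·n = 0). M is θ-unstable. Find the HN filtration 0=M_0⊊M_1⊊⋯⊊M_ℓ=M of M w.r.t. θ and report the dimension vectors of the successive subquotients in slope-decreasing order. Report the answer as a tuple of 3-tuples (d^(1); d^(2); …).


Barcode: M ≅ I[1,1], I[1,3], I[2,2]^3. HN layers by μ_θ (2 steps, strictly decreasing):
  μ^(1)=6; μ^(2)=-1

((0, 0, 1); (2, 4, 0))


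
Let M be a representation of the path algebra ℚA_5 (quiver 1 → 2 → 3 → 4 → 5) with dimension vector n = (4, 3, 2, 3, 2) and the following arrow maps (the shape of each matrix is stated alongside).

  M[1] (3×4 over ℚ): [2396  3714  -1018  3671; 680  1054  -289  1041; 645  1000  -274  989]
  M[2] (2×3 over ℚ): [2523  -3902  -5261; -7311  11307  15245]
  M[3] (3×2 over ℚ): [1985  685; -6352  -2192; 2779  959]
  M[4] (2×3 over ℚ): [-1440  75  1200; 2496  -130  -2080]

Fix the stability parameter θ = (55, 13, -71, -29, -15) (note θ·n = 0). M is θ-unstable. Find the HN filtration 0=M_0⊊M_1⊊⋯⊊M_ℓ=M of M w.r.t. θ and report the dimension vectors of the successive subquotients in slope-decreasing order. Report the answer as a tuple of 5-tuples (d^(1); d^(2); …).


Barcode: M ≅ I[1,1], I[1,2], I[1,3], I[1,4], I[4,4], I[4,5], I[5,5]. HN layers by μ_θ (6 steps, strictly decreasing):
  μ^(1)=55; μ^(2)=34; μ^(3)=-1; μ^(4)=-8; μ^(5)=-15; μ^(6)=-29

((1, 0, 0, 0, 0); (1, 1, 0, 0, 0); (1, 1, 1, 0, 0); (1, 1, 1, 1, 0); (0, 0, 0, 0, 2); (0, 0, 0, 2, 0))


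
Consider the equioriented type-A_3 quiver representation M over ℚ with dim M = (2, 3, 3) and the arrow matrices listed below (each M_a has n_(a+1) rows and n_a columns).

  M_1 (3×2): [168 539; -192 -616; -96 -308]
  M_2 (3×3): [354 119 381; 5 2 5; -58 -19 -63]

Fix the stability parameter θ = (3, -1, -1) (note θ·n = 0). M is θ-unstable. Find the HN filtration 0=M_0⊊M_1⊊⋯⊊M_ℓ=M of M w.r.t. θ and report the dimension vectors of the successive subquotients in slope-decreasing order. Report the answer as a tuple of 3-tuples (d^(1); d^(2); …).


Via rank(M_{q-1}∘⋯∘M_p): M ≅ I[1,1], I[1,3], I[2,3]^2.
μ_θ-semistable layers: μ^(1)=3; μ^(2)=1/3; μ^(3)=-1

((1, 0, 0); (1, 1, 1); (0, 2, 2))


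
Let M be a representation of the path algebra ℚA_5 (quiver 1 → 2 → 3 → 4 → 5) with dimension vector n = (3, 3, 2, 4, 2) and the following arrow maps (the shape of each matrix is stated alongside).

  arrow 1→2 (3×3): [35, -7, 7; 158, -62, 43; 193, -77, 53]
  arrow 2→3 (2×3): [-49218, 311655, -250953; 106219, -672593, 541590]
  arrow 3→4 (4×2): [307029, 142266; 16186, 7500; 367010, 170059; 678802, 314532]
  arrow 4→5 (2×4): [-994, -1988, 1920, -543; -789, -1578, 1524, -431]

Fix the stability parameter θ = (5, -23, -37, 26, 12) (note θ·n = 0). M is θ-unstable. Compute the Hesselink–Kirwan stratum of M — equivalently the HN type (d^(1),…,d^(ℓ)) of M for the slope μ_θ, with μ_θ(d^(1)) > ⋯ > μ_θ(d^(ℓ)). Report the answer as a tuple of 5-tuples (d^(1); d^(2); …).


Interval decomposition of M: I[1,1], I[1,4], I[1,5], I[2,2], I[4,4], I[4,5].
HN type (ℓ=5): μ^(1)=26; μ^(2)=19; μ^(3)=5; μ^(4)=-55/3; μ^(5)=-23

((0, 0, 0, 2, 0); (0, 0, 0, 2, 2); (1, 0, 0, 0, 0); (2, 2, 2, 0, 0); (0, 1, 0, 0, 0))


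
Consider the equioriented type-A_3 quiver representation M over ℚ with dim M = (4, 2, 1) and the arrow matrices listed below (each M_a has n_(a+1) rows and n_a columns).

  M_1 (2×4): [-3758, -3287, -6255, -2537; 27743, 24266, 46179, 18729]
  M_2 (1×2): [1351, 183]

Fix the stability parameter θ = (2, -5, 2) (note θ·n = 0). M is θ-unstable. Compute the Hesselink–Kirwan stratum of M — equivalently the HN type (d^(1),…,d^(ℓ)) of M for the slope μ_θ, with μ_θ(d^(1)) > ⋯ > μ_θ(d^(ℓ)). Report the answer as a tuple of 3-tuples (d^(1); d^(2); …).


Interval decomposition of M: I[1,1]^2, I[1,2], I[1,3].
HN type (ℓ=2): μ^(1)=2; μ^(2)=-3/2

((2, 0, 1); (2, 2, 0))


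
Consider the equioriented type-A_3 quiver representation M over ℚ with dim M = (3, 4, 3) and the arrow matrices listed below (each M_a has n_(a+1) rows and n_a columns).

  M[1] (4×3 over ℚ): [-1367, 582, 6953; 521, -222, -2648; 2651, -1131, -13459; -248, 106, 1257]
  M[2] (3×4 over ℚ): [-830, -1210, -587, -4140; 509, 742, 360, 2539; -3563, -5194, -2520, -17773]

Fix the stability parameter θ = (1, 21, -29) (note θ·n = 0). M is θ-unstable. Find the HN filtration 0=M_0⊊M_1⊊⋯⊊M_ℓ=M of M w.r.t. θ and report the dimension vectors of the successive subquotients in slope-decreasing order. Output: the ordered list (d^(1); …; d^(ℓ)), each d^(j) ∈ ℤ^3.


Interval decomposition of M: I[1,2], I[1,3]^2, I[2,2], I[3,3].
HN type (ℓ=4): μ^(1)=21; μ^(2)=1; μ^(3)=-7/3; μ^(4)=-29

((0, 2, 0); (1, 0, 0); (2, 2, 2); (0, 0, 1))


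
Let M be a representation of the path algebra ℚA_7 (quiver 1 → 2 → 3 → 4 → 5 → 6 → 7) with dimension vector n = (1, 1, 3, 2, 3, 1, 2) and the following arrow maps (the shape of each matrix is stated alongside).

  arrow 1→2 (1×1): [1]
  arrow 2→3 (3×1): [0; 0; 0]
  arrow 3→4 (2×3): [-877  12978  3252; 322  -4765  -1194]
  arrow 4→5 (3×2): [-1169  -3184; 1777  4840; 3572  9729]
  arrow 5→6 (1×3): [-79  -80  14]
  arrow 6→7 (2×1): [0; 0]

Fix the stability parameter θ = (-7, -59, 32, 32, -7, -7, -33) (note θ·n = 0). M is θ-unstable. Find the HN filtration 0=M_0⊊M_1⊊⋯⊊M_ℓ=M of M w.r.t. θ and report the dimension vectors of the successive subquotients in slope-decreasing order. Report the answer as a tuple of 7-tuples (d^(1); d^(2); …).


Via rank(M_{q-1}∘⋯∘M_p): M ≅ I[1,2], I[3,3], I[3,5], I[3,6], I[5,5], I[7,7]^2.
μ_θ-semistable layers: μ^(1)=32; μ^(2)=19; μ^(3)=25/2; μ^(4)=-7; μ^(5)=-33

((0, 0, 1, 0, 0, 0, 0); (0, 0, 1, 1, 1, 0, 0); (0, 0, 1, 1, 1, 1, 0); (0, 0, 0, 0, 1, 0, 0); (1, 1, 0, 0, 0, 0, 2))


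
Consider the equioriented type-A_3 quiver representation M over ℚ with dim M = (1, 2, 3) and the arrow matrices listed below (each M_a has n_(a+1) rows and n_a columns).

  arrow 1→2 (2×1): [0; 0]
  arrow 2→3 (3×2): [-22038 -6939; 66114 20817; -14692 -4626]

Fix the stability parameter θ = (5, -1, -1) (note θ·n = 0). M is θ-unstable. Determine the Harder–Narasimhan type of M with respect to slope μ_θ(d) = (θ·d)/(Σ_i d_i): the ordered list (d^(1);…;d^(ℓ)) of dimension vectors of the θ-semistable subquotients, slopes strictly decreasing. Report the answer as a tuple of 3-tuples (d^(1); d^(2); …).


Barcode: M ≅ I[1,1], I[2,2], I[2,3], I[3,3]^2. HN layers by μ_θ (2 steps, strictly decreasing):
  μ^(1)=5; μ^(2)=-1

((1, 0, 0); (0, 2, 3))


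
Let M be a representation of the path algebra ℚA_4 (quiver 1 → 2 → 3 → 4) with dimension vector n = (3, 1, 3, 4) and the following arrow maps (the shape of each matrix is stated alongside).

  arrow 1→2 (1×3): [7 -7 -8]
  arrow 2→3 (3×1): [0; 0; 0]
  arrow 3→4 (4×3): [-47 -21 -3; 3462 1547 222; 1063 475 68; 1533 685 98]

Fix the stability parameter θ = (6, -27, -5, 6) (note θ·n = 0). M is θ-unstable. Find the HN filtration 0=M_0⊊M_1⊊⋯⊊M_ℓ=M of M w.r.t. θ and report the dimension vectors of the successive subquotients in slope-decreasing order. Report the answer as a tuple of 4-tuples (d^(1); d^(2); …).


Interval decomposition of M: I[1,1]^2, I[1,2], I[3,4]^3, I[4,4].
HN type (ℓ=3): μ^(1)=6; μ^(2)=-5; μ^(3)=-21/2

((2, 0, 0, 4); (0, 0, 3, 0); (1, 1, 0, 0))
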